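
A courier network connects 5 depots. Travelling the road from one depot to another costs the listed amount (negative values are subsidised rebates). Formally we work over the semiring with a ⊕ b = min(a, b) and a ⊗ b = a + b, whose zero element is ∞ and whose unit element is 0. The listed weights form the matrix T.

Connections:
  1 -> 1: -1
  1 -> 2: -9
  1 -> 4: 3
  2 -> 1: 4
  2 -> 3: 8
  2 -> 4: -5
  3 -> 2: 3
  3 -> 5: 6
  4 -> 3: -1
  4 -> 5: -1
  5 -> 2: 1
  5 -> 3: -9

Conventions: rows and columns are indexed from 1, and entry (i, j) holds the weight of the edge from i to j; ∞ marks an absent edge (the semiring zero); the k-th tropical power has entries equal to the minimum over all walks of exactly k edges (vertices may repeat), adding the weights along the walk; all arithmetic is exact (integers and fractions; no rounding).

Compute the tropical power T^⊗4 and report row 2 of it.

T^⊗2:
  [-5, -10, -1, -14, 2]
  [3, -5, -6, 7, -6]
  [7, 7, -3, -2, ∞]
  [∞, 0, -10, ∞, 5]
  [5, -6, 9, -4, -3]
T^⊗3:
  [-6, -14, -15, -15, -15]
  [-1, -6, -15, -10, 0]
  [6, -2, -3, 2, -3]
  [4, -7, -4, -5, -4]
  [-2, -4, -12, -11, -5]
T^⊗4:
  [-10, -15, -24, -19, -16]
  [-2, -12, -11, -11, -11]
  [2, -3, -12, -7, 1]
  [-3, -5, -13, -12, -6]
  [-3, -11, -14, -9, -12]
Answer: row 2 of T^⊗4 = [-2, -12, -11, -11, -11]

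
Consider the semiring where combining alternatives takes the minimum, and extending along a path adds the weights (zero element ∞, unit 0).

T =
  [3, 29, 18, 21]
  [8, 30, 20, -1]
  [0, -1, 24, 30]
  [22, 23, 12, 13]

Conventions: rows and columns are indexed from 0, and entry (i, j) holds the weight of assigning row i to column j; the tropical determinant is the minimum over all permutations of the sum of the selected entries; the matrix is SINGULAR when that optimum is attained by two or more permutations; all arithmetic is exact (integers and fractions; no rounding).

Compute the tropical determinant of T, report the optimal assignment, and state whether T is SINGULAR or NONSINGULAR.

σ = (0, 1, 2, 3): 3 + 30 + 24 + 13 = 70
σ = (0, 1, 3, 2): 3 + 30 + 30 + 12 = 75
σ = (0, 2, 1, 3): 3 + 20 + (-1) + 13 = 35
σ = (0, 2, 3, 1): 3 + 20 + 30 + 23 = 76
σ = (0, 3, 1, 2): 3 + (-1) + (-1) + 12 = 13
σ = (0, 3, 2, 1): 3 + (-1) + 24 + 23 = 49
σ = (1, 0, 2, 3): 29 + 8 + 24 + 13 = 74
σ = (1, 0, 3, 2): 29 + 8 + 30 + 12 = 79
σ = (1, 2, 0, 3): 29 + 20 + 0 + 13 = 62
σ = (1, 2, 3, 0): 29 + 20 + 30 + 22 = 101
σ = (1, 3, 0, 2): 29 + (-1) + 0 + 12 = 40
σ = (1, 3, 2, 0): 29 + (-1) + 24 + 22 = 74
σ = (2, 0, 1, 3): 18 + 8 + (-1) + 13 = 38
σ = (2, 0, 3, 1): 18 + 8 + 30 + 23 = 79
σ = (2, 1, 0, 3): 18 + 30 + 0 + 13 = 61
σ = (2, 1, 3, 0): 18 + 30 + 30 + 22 = 100
σ = (2, 3, 0, 1): 18 + (-1) + 0 + 23 = 40
σ = (2, 3, 1, 0): 18 + (-1) + (-1) + 22 = 38
σ = (3, 0, 1, 2): 21 + 8 + (-1) + 12 = 40
σ = (3, 0, 2, 1): 21 + 8 + 24 + 23 = 76
σ = (3, 1, 0, 2): 21 + 30 + 0 + 12 = 63
σ = (3, 1, 2, 0): 21 + 30 + 24 + 22 = 97
σ = (3, 2, 0, 1): 21 + 20 + 0 + 23 = 64
σ = (3, 2, 1, 0): 21 + 20 + (-1) + 22 = 62
Optimal value attained by: σ = (0, 3, 1, 2).
Answer: det⊕(T) = 13; verdict: NONSINGULAR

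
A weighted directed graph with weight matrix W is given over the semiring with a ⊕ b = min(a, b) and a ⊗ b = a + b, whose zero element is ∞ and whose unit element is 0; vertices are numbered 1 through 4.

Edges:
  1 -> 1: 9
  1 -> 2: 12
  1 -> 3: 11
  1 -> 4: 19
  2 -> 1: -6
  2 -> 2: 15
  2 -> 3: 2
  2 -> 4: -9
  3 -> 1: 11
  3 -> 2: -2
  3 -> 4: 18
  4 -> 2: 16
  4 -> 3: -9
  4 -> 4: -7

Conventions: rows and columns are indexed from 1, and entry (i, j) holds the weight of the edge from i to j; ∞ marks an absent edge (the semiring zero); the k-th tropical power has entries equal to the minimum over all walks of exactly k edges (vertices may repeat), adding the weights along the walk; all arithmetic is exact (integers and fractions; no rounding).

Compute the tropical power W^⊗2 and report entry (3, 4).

W^⊗2:
  [6, 9, 10, 3]
  [3, 0, -18, -16]
  [-8, 13, 0, -11]
  [2, -11, -16, -14]
Key observation: the optimum is the walk 3->2->4, with weight (-2) + (-9) = -11.
Optimal value attained by: walk 3->2->4.
Answer: (W^⊗2)[3][4] = -11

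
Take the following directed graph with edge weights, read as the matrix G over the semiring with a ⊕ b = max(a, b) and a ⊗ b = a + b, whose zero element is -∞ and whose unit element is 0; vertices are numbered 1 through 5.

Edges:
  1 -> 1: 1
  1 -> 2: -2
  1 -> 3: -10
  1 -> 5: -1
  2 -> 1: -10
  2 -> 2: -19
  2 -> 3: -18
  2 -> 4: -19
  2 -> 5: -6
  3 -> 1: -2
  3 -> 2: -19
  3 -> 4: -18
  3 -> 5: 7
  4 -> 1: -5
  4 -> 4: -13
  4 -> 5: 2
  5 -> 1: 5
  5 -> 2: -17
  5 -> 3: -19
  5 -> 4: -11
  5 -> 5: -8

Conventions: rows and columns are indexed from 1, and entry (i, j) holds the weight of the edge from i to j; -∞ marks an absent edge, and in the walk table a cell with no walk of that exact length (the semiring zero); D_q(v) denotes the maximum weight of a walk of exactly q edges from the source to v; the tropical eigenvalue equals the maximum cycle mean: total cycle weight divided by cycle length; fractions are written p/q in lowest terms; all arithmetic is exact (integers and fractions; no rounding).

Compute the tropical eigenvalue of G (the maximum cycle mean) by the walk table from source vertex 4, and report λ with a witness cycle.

q=0: [-∞, -∞, -∞, 0, -∞]
q=1: [-5, -∞, -∞, -13, 2]
q=2: [7, -7, -15, -9, -6]
q=3: [8, 5, -3, -17, 6]
q=4: [11, 6, -2, -5, 7]
q=5: [12, 9, 1, -4, 10]
Optimal cycle mean attained by: cycle 1->5->1, total (-1) + 5, length 2.
Answer: λ = 2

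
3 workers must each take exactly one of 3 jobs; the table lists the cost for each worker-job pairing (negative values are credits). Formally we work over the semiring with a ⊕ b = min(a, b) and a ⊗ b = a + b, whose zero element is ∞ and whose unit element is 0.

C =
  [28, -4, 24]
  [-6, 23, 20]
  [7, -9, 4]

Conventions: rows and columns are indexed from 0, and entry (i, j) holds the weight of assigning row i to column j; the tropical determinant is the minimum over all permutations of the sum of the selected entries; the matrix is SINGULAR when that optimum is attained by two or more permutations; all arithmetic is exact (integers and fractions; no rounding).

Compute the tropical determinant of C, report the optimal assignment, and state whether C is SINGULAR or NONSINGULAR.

σ = (0, 1, 2): 28 + 23 + 4 = 55
σ = (0, 2, 1): 28 + 20 + (-9) = 39
σ = (1, 0, 2): (-4) + (-6) + 4 = -6
σ = (1, 2, 0): (-4) + 20 + 7 = 23
σ = (2, 0, 1): 24 + (-6) + (-9) = 9
σ = (2, 1, 0): 24 + 23 + 7 = 54
Optimal value attained by: σ = (1, 0, 2).
Answer: det⊕(C) = -6; verdict: NONSINGULAR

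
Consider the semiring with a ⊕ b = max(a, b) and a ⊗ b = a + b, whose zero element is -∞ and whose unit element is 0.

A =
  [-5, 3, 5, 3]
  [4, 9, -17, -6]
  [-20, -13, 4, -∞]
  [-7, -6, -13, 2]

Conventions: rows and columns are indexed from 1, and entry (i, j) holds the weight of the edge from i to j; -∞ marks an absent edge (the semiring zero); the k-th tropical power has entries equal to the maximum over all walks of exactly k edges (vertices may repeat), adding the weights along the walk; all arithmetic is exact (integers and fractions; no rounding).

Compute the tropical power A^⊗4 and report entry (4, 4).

A^⊗2:
  [7, 12, 9, 5]
  [13, 18, 9, 7]
  [-9, -4, 8, -17]
  [-2, 3, -2, 4]
A^⊗3:
  [16, 21, 13, 10]
  [22, 27, 18, 16]
  [0, 5, 12, -6]
  [7, 12, 3, 6]
A^⊗4:
  [25, 30, 21, 19]
  [31, 36, 27, 25]
  [9, 14, 16, 3]
  [16, 21, 12, 10]
Key observation: the optimum is the walk 4->2->2->1->4, with weight (-6) + 9 + 4 + 3 = 10.
Optimal value attained by: walk 4->2->2->1->4.
Answer: (A^⊗4)[4][4] = 10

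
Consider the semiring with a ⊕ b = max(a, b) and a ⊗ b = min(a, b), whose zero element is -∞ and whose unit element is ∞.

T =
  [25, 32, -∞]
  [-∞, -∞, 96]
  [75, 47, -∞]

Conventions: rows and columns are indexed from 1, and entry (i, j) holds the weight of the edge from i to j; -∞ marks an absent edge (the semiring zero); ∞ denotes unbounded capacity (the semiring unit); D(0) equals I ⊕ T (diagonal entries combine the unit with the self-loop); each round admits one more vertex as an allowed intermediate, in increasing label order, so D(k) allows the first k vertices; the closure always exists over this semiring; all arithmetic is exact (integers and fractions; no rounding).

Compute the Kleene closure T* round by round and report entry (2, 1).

D(0):
  [∞, 32, -∞]
  [-∞, ∞, 96]
  [75, 47, ∞]
D(1):
  [∞, 32, -∞]
  [-∞, ∞, 96]
  [75, 47, ∞]
D(2):
  [∞, 32, 32]
  [-∞, ∞, 96]
  [75, 47, ∞]
D(3):
  [∞, 32, 32]
  [75, ∞, 96]
  [75, 47, ∞]
Answer: T*[2][1] = 75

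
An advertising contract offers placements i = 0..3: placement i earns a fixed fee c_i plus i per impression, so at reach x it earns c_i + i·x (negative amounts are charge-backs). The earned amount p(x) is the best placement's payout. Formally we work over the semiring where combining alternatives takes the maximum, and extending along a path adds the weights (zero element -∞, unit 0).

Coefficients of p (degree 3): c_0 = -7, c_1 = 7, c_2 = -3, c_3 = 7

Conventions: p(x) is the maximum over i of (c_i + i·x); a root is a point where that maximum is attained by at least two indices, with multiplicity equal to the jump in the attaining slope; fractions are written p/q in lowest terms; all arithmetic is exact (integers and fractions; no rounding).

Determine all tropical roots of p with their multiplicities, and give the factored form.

hull edge (i=0, c=-7) to (i=1, c=7): slope 14, span 1
hull edge (i=1, c=7) to (i=3, c=7): slope 0, span 2
Factored form: p(x) = 7 ⊗ (x ⊕ (-14)) ⊗ (x ⊕ 0) ⊗ (x ⊕ 0)
Answer: roots = -14 (mult 1), 0 (mult 2)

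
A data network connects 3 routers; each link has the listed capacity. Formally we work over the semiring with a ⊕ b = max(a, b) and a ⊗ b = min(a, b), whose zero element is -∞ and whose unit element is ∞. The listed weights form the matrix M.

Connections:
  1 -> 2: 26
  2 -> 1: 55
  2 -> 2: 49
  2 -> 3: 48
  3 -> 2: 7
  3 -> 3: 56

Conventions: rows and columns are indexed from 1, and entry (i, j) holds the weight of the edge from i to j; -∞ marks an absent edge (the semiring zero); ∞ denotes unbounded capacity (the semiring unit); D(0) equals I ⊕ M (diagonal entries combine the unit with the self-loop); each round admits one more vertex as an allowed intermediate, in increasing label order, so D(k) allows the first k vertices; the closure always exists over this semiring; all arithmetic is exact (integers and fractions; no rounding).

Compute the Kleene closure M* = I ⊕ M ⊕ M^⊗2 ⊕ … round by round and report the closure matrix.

D(0):
  [∞, 26, -∞]
  [55, ∞, 48]
  [-∞, 7, ∞]
D(1):
  [∞, 26, -∞]
  [55, ∞, 48]
  [-∞, 7, ∞]
D(2):
  [∞, 26, 26]
  [55, ∞, 48]
  [7, 7, ∞]
D(3):
  [∞, 26, 26]
  [55, ∞, 48]
  [7, 7, ∞]
Answer: M* = [[∞, 26, 26], [55, ∞, 48], [7, 7, ∞]]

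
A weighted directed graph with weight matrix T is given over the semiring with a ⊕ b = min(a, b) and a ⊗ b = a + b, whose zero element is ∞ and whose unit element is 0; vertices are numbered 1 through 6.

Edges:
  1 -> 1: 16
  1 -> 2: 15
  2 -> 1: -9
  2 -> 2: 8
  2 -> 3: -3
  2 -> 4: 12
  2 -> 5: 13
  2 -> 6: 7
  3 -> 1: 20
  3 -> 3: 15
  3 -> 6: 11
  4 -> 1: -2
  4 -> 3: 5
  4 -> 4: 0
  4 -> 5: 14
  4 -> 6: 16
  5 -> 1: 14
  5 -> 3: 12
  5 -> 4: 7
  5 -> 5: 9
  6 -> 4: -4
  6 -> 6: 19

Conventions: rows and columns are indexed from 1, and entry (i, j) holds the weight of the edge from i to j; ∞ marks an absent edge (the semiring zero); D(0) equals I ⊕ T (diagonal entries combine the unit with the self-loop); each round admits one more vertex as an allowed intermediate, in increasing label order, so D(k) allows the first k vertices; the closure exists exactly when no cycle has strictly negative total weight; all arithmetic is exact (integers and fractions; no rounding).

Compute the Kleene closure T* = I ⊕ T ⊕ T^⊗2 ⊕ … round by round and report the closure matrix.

D(0):
  [0, 15, ∞, ∞, ∞, ∞]
  [-9, 0, -3, 12, 13, 7]
  [20, ∞, 0, ∞, ∞, 11]
  [-2, ∞, 5, 0, 14, 16]
  [14, ∞, 12, 7, 0, ∞]
  [∞, ∞, ∞, -4, ∞, 0]
D(1):
  [0, 15, ∞, ∞, ∞, ∞]
  [-9, 0, -3, 12, 13, 7]
  [20, 35, 0, ∞, ∞, 11]
  [-2, 13, 5, 0, 14, 16]
  [14, 29, 12, 7, 0, ∞]
  [∞, ∞, ∞, -4, ∞, 0]
D(2):
  [0, 15, 12, 27, 28, 22]
  [-9, 0, -3, 12, 13, 7]
  [20, 35, 0, 47, 48, 11]
  [-2, 13, 5, 0, 14, 16]
  [14, 29, 12, 7, 0, 36]
  [∞, ∞, ∞, -4, ∞, 0]
D(3):
  [0, 15, 12, 27, 28, 22]
  [-9, 0, -3, 12, 13, 7]
  [20, 35, 0, 47, 48, 11]
  [-2, 13, 5, 0, 14, 16]
  [14, 29, 12, 7, 0, 23]
  [∞, ∞, ∞, -4, ∞, 0]
D(4):
  [0, 15, 12, 27, 28, 22]
  [-9, 0, -3, 12, 13, 7]
  [20, 35, 0, 47, 48, 11]
  [-2, 13, 5, 0, 14, 16]
  [5, 20, 12, 7, 0, 23]
  [-6, 9, 1, -4, 10, 0]
D(5):
  [0, 15, 12, 27, 28, 22]
  [-9, 0, -3, 12, 13, 7]
  [20, 35, 0, 47, 48, 11]
  [-2, 13, 5, 0, 14, 16]
  [5, 20, 12, 7, 0, 23]
  [-6, 9, 1, -4, 10, 0]
D(6):
  [0, 15, 12, 18, 28, 22]
  [-9, 0, -3, 3, 13, 7]
  [5, 20, 0, 7, 21, 11]
  [-2, 13, 5, 0, 14, 16]
  [5, 20, 12, 7, 0, 23]
  [-6, 9, 1, -4, 10, 0]
Answer: T* = [[0, 15, 12, 18, 28, 22], [-9, 0, -3, 3, 13, 7], [5, 20, 0, 7, 21, 11], [-2, 13, 5, 0, 14, 16], [5, 20, 12, 7, 0, 23], [-6, 9, 1, -4, 10, 0]]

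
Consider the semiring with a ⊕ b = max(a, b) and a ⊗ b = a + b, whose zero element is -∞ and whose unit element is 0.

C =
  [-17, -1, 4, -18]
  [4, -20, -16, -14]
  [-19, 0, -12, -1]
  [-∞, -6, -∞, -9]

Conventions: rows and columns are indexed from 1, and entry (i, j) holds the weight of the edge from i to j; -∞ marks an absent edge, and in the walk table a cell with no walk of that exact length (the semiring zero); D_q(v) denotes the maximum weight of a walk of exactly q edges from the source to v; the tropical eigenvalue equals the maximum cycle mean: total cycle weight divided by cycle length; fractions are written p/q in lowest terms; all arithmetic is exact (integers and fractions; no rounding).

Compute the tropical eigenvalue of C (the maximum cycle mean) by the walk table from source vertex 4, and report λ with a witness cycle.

q=0: [-∞, -∞, -∞, 0]
q=1: [-∞, -6, -∞, -9]
q=2: [-2, -15, -22, -18]
q=3: [-11, -3, 2, -20]
q=4: [1, 2, -7, 1]
Optimal cycle mean attained by: cycle 1->3->2->1, total 4 + 0 + 4, length 3.
Answer: λ = 8/3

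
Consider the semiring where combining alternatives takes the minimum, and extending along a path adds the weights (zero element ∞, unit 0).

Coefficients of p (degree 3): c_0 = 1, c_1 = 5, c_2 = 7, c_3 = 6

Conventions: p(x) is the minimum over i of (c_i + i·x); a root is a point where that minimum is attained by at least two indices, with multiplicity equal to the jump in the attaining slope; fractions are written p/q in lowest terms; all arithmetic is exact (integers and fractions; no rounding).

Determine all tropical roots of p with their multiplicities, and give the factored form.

hull edge (i=0, c=1) to (i=3, c=6): slope 5/3, span 3
Factored form: p(x) = 6 ⊗ (x ⊕ (-5/3)) ⊗ (x ⊕ (-5/3)) ⊗ (x ⊕ (-5/3))
Answer: roots = -5/3 (mult 3)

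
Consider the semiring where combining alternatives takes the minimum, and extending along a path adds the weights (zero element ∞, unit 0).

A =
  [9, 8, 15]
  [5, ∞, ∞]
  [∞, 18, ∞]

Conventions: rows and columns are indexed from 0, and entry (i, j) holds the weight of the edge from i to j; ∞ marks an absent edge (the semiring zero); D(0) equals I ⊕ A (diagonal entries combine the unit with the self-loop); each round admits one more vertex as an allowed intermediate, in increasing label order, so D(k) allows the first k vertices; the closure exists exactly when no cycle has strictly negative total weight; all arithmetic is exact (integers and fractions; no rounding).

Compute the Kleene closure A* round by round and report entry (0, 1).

D(0):
  [0, 8, 15]
  [5, 0, ∞]
  [∞, 18, 0]
D(1):
  [0, 8, 15]
  [5, 0, 20]
  [∞, 18, 0]
D(2):
  [0, 8, 15]
  [5, 0, 20]
  [23, 18, 0]
D(3):
  [0, 8, 15]
  [5, 0, 20]
  [23, 18, 0]
Answer: A*[0][1] = 8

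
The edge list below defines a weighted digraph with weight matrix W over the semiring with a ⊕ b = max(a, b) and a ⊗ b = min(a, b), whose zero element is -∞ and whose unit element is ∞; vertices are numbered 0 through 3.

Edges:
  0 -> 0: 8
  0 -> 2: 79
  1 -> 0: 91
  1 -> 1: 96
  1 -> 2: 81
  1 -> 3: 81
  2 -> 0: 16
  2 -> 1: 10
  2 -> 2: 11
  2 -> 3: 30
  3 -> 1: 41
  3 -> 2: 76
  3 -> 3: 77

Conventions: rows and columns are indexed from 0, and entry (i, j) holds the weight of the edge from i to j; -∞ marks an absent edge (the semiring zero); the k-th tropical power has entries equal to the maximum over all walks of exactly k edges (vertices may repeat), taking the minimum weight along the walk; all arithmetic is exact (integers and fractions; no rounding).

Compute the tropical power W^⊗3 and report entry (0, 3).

W^⊗2:
  [16, 10, 11, 30]
  [91, 96, 81, 81]
  [11, 30, 30, 30]
  [41, 41, 76, 77]
W^⊗3:
  [11, 30, 30, 30]
  [91, 96, 81, 81]
  [30, 30, 30, 30]
  [41, 41, 76, 77]
Key observation: the optimum is the walk 0->2->3->3, with weight 79 min 30 min 77 = 30.
Optimal value attained by: walk 0->2->3->3.
Answer: (W^⊗3)[0][3] = 30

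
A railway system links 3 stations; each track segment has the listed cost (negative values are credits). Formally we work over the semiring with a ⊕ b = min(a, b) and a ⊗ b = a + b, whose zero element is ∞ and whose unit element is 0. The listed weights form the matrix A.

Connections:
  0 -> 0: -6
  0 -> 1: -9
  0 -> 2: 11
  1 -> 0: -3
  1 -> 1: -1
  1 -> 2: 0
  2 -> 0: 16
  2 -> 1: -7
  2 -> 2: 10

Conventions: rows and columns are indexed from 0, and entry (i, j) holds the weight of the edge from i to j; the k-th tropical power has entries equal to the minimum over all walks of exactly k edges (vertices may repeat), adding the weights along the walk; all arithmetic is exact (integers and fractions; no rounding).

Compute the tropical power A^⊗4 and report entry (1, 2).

A^⊗2:
  [-12, -15, -9]
  [-9, -12, -1]
  [-10, -8, -7]
A^⊗3:
  [-18, -21, -15]
  [-15, -18, -12]
  [-16, -19, -8]
A^⊗4:
  [-24, -27, -21]
  [-21, -24, -18]
  [-22, -25, -19]
Key observation: the optimum is the walk 1->0->0->1->2, with weight (-3) + (-6) + (-9) + 0 = -18.
Optimal value attained by: walk 1->0->0->1->2.
Answer: (A^⊗4)[1][2] = -18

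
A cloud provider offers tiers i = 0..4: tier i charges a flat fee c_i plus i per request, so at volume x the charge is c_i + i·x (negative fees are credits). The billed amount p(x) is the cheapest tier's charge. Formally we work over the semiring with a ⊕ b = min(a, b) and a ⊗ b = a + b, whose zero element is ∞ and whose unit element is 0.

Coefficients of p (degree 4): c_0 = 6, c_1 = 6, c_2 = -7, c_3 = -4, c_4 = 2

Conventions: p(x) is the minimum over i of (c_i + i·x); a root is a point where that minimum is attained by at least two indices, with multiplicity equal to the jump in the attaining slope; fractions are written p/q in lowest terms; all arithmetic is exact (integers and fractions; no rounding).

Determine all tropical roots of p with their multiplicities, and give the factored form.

hull edge (i=0, c=6) to (i=2, c=-7): slope -13/2, span 2
hull edge (i=2, c=-7) to (i=3, c=-4): slope 3, span 1
hull edge (i=3, c=-4) to (i=4, c=2): slope 6, span 1
Factored form: p(x) = 2 ⊗ (x ⊕ (-6)) ⊗ (x ⊕ (-3)) ⊗ (x ⊕ 13/2) ⊗ (x ⊕ 13/2)
Answer: roots = -6 (mult 1), -3 (mult 1), 13/2 (mult 2)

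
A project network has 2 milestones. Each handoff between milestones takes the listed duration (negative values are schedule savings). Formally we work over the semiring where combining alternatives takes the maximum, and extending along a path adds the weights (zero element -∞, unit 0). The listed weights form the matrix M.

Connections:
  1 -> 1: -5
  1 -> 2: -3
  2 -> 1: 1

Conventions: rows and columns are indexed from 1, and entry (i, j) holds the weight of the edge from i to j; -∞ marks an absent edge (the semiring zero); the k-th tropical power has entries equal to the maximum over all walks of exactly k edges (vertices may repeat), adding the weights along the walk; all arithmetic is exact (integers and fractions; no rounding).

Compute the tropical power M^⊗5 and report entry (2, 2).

M^⊗2:
  [-2, -8]
  [-4, -2]
M^⊗3:
  [-7, -5]
  [-1, -7]
M^⊗4:
  [-4, -10]
  [-6, -4]
M^⊗5:
  [-9, -7]
  [-3, -9]
Key observation: the optimum is the walk 2->1->1->2->1->2, with weight 1 + (-5) + (-3) + 1 + (-3) = -9.
Optimal value attained by: walk 2->1->1->2->1->2.
Answer: (M^⊗5)[2][2] = -9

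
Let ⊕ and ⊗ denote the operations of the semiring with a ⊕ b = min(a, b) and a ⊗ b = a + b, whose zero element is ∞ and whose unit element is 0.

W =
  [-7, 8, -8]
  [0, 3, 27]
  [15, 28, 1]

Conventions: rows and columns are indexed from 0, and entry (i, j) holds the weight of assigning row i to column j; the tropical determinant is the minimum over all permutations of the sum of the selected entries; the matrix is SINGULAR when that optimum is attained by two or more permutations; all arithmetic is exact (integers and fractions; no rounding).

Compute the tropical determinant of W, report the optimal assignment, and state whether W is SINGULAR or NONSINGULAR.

σ = (0, 1, 2): (-7) + 3 + 1 = -3
σ = (0, 2, 1): (-7) + 27 + 28 = 48
σ = (1, 0, 2): 8 + 0 + 1 = 9
σ = (1, 2, 0): 8 + 27 + 15 = 50
σ = (2, 0, 1): (-8) + 0 + 28 = 20
σ = (2, 1, 0): (-8) + 3 + 15 = 10
Optimal value attained by: σ = (0, 1, 2).
Answer: det⊕(W) = -3; verdict: NONSINGULAR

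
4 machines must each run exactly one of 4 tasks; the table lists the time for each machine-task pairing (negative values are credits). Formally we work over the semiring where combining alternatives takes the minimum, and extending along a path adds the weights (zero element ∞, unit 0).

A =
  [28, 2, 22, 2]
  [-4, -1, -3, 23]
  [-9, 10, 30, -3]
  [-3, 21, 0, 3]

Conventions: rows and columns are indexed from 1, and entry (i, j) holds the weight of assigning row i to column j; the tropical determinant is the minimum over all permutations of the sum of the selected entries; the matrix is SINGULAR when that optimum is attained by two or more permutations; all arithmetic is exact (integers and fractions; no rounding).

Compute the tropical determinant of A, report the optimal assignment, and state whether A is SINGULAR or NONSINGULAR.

σ = (1, 2, 3, 4): 28 + (-1) + 30 + 3 = 60
σ = (1, 2, 4, 3): 28 + (-1) + (-3) + 0 = 24
σ = (1, 3, 2, 4): 28 + (-3) + 10 + 3 = 38
σ = (1, 3, 4, 2): 28 + (-3) + (-3) + 21 = 43
σ = (1, 4, 2, 3): 28 + 23 + 10 + 0 = 61
σ = (1, 4, 3, 2): 28 + 23 + 30 + 21 = 102
σ = (2, 1, 3, 4): 2 + (-4) + 30 + 3 = 31
σ = (2, 1, 4, 3): 2 + (-4) + (-3) + 0 = -5
σ = (2, 3, 1, 4): 2 + (-3) + (-9) + 3 = -7
σ = (2, 3, 4, 1): 2 + (-3) + (-3) + (-3) = -7
σ = (2, 4, 1, 3): 2 + 23 + (-9) + 0 = 16
σ = (2, 4, 3, 1): 2 + 23 + 30 + (-3) = 52
σ = (3, 1, 2, 4): 22 + (-4) + 10 + 3 = 31
σ = (3, 1, 4, 2): 22 + (-4) + (-3) + 21 = 36
σ = (3, 2, 1, 4): 22 + (-1) + (-9) + 3 = 15
σ = (3, 2, 4, 1): 22 + (-1) + (-3) + (-3) = 15
σ = (3, 4, 1, 2): 22 + 23 + (-9) + 21 = 57
σ = (3, 4, 2, 1): 22 + 23 + 10 + (-3) = 52
σ = (4, 1, 2, 3): 2 + (-4) + 10 + 0 = 8
σ = (4, 1, 3, 2): 2 + (-4) + 30 + 21 = 49
σ = (4, 2, 1, 3): 2 + (-1) + (-9) + 0 = -8
σ = (4, 2, 3, 1): 2 + (-1) + 30 + (-3) = 28
σ = (4, 3, 1, 2): 2 + (-3) + (-9) + 21 = 11
σ = (4, 3, 2, 1): 2 + (-3) + 10 + (-3) = 6
Optimal value attained by: σ = (4, 2, 1, 3).
Answer: det⊕(A) = -8; verdict: NONSINGULAR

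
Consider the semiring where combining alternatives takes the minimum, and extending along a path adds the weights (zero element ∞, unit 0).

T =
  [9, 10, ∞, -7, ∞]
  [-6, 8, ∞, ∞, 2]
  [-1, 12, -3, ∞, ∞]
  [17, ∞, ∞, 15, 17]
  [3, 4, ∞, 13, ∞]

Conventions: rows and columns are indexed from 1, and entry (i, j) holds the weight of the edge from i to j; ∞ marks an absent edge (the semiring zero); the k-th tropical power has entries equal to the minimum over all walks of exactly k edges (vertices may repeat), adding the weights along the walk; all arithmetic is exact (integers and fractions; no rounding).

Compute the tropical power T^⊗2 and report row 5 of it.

T^⊗2:
  [4, 18, ∞, 2, 10]
  [2, 4, ∞, -13, 10]
  [-4, 9, -6, -8, 14]
  [20, 21, ∞, 10, 32]
  [-2, 12, ∞, -4, 6]
Answer: row 5 of T^⊗2 = [-2, 12, ∞, -4, 6]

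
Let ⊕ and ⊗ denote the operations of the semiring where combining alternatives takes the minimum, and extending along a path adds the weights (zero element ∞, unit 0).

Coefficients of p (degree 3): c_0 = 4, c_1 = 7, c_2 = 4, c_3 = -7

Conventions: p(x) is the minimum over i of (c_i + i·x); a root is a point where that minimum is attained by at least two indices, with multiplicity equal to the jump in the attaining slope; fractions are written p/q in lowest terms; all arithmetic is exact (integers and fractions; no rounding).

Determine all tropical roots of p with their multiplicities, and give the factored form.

hull edge (i=0, c=4) to (i=3, c=-7): slope -11/3, span 3
Factored form: p(x) = -7 ⊗ (x ⊕ 11/3) ⊗ (x ⊕ 11/3) ⊗ (x ⊕ 11/3)
Answer: roots = 11/3 (mult 3)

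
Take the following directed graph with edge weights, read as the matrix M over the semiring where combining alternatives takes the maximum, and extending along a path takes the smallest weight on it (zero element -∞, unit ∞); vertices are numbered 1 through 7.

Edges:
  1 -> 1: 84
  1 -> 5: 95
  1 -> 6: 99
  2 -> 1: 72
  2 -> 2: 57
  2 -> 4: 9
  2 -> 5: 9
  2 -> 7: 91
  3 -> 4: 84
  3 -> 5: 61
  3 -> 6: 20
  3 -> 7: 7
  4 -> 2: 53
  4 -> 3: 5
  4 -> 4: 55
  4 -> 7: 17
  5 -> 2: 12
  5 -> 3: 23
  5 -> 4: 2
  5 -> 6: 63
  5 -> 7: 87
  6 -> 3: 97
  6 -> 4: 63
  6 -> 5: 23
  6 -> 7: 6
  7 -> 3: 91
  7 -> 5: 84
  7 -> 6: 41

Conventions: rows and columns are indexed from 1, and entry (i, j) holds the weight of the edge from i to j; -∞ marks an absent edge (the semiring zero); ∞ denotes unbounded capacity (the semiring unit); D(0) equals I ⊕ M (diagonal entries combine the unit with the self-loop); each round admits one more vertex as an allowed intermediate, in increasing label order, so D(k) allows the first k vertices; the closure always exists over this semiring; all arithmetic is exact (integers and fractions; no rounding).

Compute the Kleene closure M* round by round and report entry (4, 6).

D(0):
  [∞, -∞, -∞, -∞, 95, 99, -∞]
  [72, ∞, -∞, 9, 9, -∞, 91]
  [-∞, -∞, ∞, 84, 61, 20, 7]
  [-∞, 53, 5, ∞, -∞, -∞, 17]
  [-∞, 12, 23, 2, ∞, 63, 87]
  [-∞, -∞, 97, 63, 23, ∞, 6]
  [-∞, -∞, 91, -∞, 84, 41, ∞]
D(1):
  [∞, -∞, -∞, -∞, 95, 99, -∞]
  [72, ∞, -∞, 9, 72, 72, 91]
  [-∞, -∞, ∞, 84, 61, 20, 7]
  [-∞, 53, 5, ∞, -∞, -∞, 17]
  [-∞, 12, 23, 2, ∞, 63, 87]
  [-∞, -∞, 97, 63, 23, ∞, 6]
  [-∞, -∞, 91, -∞, 84, 41, ∞]
D(2):
  [∞, -∞, -∞, -∞, 95, 99, -∞]
  [72, ∞, -∞, 9, 72, 72, 91]
  [-∞, -∞, ∞, 84, 61, 20, 7]
  [53, 53, 5, ∞, 53, 53, 53]
  [12, 12, 23, 9, ∞, 63, 87]
  [-∞, -∞, 97, 63, 23, ∞, 6]
  [-∞, -∞, 91, -∞, 84, 41, ∞]
D(3):
  [∞, -∞, -∞, -∞, 95, 99, -∞]
  [72, ∞, -∞, 9, 72, 72, 91]
  [-∞, -∞, ∞, 84, 61, 20, 7]
  [53, 53, 5, ∞, 53, 53, 53]
  [12, 12, 23, 23, ∞, 63, 87]
  [-∞, -∞, 97, 84, 61, ∞, 7]
  [-∞, -∞, 91, 84, 84, 41, ∞]
D(4):
  [∞, -∞, -∞, -∞, 95, 99, -∞]
  [72, ∞, 5, 9, 72, 72, 91]
  [53, 53, ∞, 84, 61, 53, 53]
  [53, 53, 5, ∞, 53, 53, 53]
  [23, 23, 23, 23, ∞, 63, 87]
  [53, 53, 97, 84, 61, ∞, 53]
  [53, 53, 91, 84, 84, 53, ∞]
D(5):
  [∞, 23, 23, 23, 95, 99, 87]
  [72, ∞, 23, 23, 72, 72, 91]
  [53, 53, ∞, 84, 61, 61, 61]
  [53, 53, 23, ∞, 53, 53, 53]
  [23, 23, 23, 23, ∞, 63, 87]
  [53, 53, 97, 84, 61, ∞, 61]
  [53, 53, 91, 84, 84, 63, ∞]
D(6):
  [∞, 53, 97, 84, 95, 99, 87]
  [72, ∞, 72, 72, 72, 72, 91]
  [53, 53, ∞, 84, 61, 61, 61]
  [53, 53, 53, ∞, 53, 53, 53]
  [53, 53, 63, 63, ∞, 63, 87]
  [53, 53, 97, 84, 61, ∞, 61]
  [53, 53, 91, 84, 84, 63, ∞]
D(7):
  [∞, 53, 97, 84, 95, 99, 87]
  [72, ∞, 91, 84, 84, 72, 91]
  [53, 53, ∞, 84, 61, 61, 61]
  [53, 53, 53, ∞, 53, 53, 53]
  [53, 53, 87, 84, ∞, 63, 87]
  [53, 53, 97, 84, 61, ∞, 61]
  [53, 53, 91, 84, 84, 63, ∞]
Answer: M*[4][6] = 53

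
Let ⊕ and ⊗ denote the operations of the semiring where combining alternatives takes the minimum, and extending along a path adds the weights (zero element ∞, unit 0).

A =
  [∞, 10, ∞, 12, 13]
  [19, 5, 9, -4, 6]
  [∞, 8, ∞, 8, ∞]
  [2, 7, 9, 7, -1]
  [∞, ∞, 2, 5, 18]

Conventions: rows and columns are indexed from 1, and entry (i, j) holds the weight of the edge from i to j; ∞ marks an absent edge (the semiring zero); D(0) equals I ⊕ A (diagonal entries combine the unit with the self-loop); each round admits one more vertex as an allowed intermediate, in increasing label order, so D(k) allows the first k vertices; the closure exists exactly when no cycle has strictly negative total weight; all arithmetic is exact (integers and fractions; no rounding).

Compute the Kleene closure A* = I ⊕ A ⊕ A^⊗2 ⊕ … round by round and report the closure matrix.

D(0):
  [0, 10, ∞, 12, 13]
  [19, 0, 9, -4, 6]
  [∞, 8, 0, 8, ∞]
  [2, 7, 9, 0, -1]
  [∞, ∞, 2, 5, 0]
D(1):
  [0, 10, ∞, 12, 13]
  [19, 0, 9, -4, 6]
  [∞, 8, 0, 8, ∞]
  [2, 7, 9, 0, -1]
  [∞, ∞, 2, 5, 0]
D(2):
  [0, 10, 19, 6, 13]
  [19, 0, 9, -4, 6]
  [27, 8, 0, 4, 14]
  [2, 7, 9, 0, -1]
  [∞, ∞, 2, 5, 0]
D(3):
  [0, 10, 19, 6, 13]
  [19, 0, 9, -4, 6]
  [27, 8, 0, 4, 14]
  [2, 7, 9, 0, -1]
  [29, 10, 2, 5, 0]
D(4):
  [0, 10, 15, 6, 5]
  [-2, 0, 5, -4, -5]
  [6, 8, 0, 4, 3]
  [2, 7, 9, 0, -1]
  [7, 10, 2, 5, 0]
D(5):
  [0, 10, 7, 6, 5]
  [-2, 0, -3, -4, -5]
  [6, 8, 0, 4, 3]
  [2, 7, 1, 0, -1]
  [7, 10, 2, 5, 0]
Answer: A* = [[0, 10, 7, 6, 5], [-2, 0, -3, -4, -5], [6, 8, 0, 4, 3], [2, 7, 1, 0, -1], [7, 10, 2, 5, 0]]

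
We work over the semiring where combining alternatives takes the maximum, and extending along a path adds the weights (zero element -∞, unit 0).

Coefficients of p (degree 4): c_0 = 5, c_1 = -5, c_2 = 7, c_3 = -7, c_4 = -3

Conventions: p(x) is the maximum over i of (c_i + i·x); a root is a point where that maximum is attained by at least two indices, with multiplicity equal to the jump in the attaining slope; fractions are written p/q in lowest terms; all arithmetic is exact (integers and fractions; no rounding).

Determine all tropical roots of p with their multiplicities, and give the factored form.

hull edge (i=0, c=5) to (i=2, c=7): slope 1, span 2
hull edge (i=2, c=7) to (i=4, c=-3): slope -5, span 2
Factored form: p(x) = -3 ⊗ (x ⊕ (-1)) ⊗ (x ⊕ (-1)) ⊗ (x ⊕ 5) ⊗ (x ⊕ 5)
Answer: roots = -1 (mult 2), 5 (mult 2)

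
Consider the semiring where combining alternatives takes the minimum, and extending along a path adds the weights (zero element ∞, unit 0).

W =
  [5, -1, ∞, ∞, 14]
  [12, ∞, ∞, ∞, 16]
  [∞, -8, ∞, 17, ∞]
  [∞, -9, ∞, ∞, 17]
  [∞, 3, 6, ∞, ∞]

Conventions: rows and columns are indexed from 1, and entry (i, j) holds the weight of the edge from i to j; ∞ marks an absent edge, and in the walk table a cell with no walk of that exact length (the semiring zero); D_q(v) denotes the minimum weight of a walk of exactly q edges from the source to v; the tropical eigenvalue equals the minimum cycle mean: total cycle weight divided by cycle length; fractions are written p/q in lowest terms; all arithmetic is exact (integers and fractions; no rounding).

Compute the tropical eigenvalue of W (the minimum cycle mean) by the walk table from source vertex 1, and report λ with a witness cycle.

q=0: [0, ∞, ∞, ∞, ∞]
q=1: [5, -1, ∞, ∞, 14]
q=2: [10, 4, 20, ∞, 15]
q=3: [15, 9, 21, 37, 20]
q=4: [20, 13, 26, 38, 25]
q=5: [25, 18, 31, 43, 29]
Optimal cycle mean attained by: cycle 2->5->3->2, total 16 + 6 + (-8), length 3.
Answer: λ = 14/3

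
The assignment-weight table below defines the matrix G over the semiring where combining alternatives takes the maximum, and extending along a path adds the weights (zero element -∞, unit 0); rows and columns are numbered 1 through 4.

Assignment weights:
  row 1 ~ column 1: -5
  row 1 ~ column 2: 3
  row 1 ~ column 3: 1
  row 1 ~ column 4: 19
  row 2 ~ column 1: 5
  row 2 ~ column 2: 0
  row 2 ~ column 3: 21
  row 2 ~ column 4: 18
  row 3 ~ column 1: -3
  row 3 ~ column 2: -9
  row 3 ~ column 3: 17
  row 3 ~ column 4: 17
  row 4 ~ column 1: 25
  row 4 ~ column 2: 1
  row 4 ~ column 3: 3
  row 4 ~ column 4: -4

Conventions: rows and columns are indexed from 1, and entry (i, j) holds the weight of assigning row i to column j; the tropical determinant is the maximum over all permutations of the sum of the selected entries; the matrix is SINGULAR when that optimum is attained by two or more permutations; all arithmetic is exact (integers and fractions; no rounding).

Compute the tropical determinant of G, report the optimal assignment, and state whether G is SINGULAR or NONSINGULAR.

σ = (1, 2, 3, 4): (-5) + 0 + 17 + (-4) = 8
σ = (1, 2, 4, 3): (-5) + 0 + 17 + 3 = 15
σ = (1, 3, 2, 4): (-5) + 21 + (-9) + (-4) = 3
σ = (1, 3, 4, 2): (-5) + 21 + 17 + 1 = 34
σ = (1, 4, 2, 3): (-5) + 18 + (-9) + 3 = 7
σ = (1, 4, 3, 2): (-5) + 18 + 17 + 1 = 31
σ = (2, 1, 3, 4): 3 + 5 + 17 + (-4) = 21
σ = (2, 1, 4, 3): 3 + 5 + 17 + 3 = 28
σ = (2, 3, 1, 4): 3 + 21 + (-3) + (-4) = 17
σ = (2, 3, 4, 1): 3 + 21 + 17 + 25 = 66
σ = (2, 4, 1, 3): 3 + 18 + (-3) + 3 = 21
σ = (2, 4, 3, 1): 3 + 18 + 17 + 25 = 63
σ = (3, 1, 2, 4): 1 + 5 + (-9) + (-4) = -7
σ = (3, 1, 4, 2): 1 + 5 + 17 + 1 = 24
σ = (3, 2, 1, 4): 1 + 0 + (-3) + (-4) = -6
σ = (3, 2, 4, 1): 1 + 0 + 17 + 25 = 43
σ = (3, 4, 1, 2): 1 + 18 + (-3) + 1 = 17
σ = (3, 4, 2, 1): 1 + 18 + (-9) + 25 = 35
σ = (4, 1, 2, 3): 19 + 5 + (-9) + 3 = 18
σ = (4, 1, 3, 2): 19 + 5 + 17 + 1 = 42
σ = (4, 2, 1, 3): 19 + 0 + (-3) + 3 = 19
σ = (4, 2, 3, 1): 19 + 0 + 17 + 25 = 61
σ = (4, 3, 1, 2): 19 + 21 + (-3) + 1 = 38
σ = (4, 3, 2, 1): 19 + 21 + (-9) + 25 = 56
Optimal value attained by: σ = (2, 3, 4, 1).
Answer: det⊕(G) = 66; verdict: NONSINGULAR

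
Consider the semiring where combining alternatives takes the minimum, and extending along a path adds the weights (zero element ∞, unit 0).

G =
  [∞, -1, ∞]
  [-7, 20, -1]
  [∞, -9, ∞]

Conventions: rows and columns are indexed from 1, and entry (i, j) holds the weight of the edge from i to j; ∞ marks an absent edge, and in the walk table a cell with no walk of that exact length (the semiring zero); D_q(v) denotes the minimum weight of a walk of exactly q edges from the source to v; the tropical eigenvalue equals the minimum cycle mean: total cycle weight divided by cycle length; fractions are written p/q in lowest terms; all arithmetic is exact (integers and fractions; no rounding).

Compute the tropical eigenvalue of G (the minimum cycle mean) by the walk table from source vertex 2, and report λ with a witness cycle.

q=0: [∞, 0, ∞]
q=1: [-7, 20, -1]
q=2: [13, -10, 19]
q=3: [-17, 10, -11]
Optimal cycle mean attained by: cycle 2->3->2, total (-1) + (-9), length 2.
Answer: λ = -5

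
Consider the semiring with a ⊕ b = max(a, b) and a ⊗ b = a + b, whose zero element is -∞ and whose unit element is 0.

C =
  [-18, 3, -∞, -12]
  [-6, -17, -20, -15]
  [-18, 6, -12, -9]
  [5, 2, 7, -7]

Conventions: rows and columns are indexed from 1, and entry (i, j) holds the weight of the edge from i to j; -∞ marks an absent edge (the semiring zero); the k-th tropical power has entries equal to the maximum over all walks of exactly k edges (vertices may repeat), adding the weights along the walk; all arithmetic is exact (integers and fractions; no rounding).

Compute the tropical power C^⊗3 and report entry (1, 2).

C^⊗2:
  [-3, -10, -5, -12]
  [-10, -3, -8, -18]
  [0, -6, -2, -9]
  [-2, 13, 0, -2]
C^⊗3:
  [-7, 1, -5, -14]
  [-9, -2, -11, -17]
  [-4, 4, -2, -11]
  [7, 6, 5, -2]
Key observation: the optimum is the walk 1->4->3->2, with weight (-12) + 7 + 6 = 1.
Optimal value attained by: walk 1->4->3->2.
Answer: (C^⊗3)[1][2] = 1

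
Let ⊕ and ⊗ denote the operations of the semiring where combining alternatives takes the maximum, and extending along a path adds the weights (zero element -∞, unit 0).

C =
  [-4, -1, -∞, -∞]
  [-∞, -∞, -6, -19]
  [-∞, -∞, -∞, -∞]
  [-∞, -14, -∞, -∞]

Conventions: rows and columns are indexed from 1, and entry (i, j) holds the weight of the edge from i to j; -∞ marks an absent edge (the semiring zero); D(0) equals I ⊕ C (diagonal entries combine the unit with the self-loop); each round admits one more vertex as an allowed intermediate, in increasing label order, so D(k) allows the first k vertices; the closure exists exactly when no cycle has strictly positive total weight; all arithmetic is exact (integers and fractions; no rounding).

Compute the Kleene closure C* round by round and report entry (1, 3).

D(0):
  [0, -1, -∞, -∞]
  [-∞, 0, -6, -19]
  [-∞, -∞, 0, -∞]
  [-∞, -14, -∞, 0]
D(1):
  [0, -1, -∞, -∞]
  [-∞, 0, -6, -19]
  [-∞, -∞, 0, -∞]
  [-∞, -14, -∞, 0]
D(2):
  [0, -1, -7, -20]
  [-∞, 0, -6, -19]
  [-∞, -∞, 0, -∞]
  [-∞, -14, -20, 0]
D(3):
  [0, -1, -7, -20]
  [-∞, 0, -6, -19]
  [-∞, -∞, 0, -∞]
  [-∞, -14, -20, 0]
D(4):
  [0, -1, -7, -20]
  [-∞, 0, -6, -19]
  [-∞, -∞, 0, -∞]
  [-∞, -14, -20, 0]
Answer: C*[1][3] = -7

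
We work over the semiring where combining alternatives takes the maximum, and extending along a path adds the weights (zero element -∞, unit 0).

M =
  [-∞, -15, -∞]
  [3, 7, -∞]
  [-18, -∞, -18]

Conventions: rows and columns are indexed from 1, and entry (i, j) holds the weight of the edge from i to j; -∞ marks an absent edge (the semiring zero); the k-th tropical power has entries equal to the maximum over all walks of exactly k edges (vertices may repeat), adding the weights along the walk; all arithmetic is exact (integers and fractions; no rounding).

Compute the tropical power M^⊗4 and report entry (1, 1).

M^⊗2:
  [-12, -8, -∞]
  [10, 14, -∞]
  [-36, -33, -36]
M^⊗3:
  [-5, -1, -∞]
  [17, 21, -∞]
  [-30, -26, -54]
M^⊗4:
  [2, 6, -∞]
  [24, 28, -∞]
  [-23, -19, -72]
Key observation: the optimum is the walk 1->2->2->2->1, with weight (-15) + 7 + 7 + 3 = 2.
Optimal value attained by: walk 1->2->2->2->1.
Answer: (M^⊗4)[1][1] = 2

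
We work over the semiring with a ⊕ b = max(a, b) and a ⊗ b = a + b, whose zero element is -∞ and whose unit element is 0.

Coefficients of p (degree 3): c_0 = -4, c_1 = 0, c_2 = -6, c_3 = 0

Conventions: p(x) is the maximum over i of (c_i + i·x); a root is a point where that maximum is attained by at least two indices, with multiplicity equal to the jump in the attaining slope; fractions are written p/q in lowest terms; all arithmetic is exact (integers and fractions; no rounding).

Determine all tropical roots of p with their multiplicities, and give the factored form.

hull edge (i=0, c=-4) to (i=1, c=0): slope 4, span 1
hull edge (i=1, c=0) to (i=3, c=0): slope 0, span 2
Factored form: p(x) = 0 ⊗ (x ⊕ (-4)) ⊗ (x ⊕ 0) ⊗ (x ⊕ 0)
Answer: roots = -4 (mult 1), 0 (mult 2)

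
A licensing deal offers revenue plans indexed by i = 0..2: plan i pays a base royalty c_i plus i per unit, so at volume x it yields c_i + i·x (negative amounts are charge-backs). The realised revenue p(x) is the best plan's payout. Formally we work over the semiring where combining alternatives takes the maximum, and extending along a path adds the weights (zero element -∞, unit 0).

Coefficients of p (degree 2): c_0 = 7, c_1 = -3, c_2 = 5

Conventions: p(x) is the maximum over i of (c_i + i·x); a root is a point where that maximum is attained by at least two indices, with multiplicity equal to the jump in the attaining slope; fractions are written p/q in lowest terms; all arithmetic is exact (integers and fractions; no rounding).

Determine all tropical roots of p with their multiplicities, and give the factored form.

hull edge (i=0, c=7) to (i=2, c=5): slope -1, span 2
Factored form: p(x) = 5 ⊗ (x ⊕ 1) ⊗ (x ⊕ 1)
Answer: roots = 1 (mult 2)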